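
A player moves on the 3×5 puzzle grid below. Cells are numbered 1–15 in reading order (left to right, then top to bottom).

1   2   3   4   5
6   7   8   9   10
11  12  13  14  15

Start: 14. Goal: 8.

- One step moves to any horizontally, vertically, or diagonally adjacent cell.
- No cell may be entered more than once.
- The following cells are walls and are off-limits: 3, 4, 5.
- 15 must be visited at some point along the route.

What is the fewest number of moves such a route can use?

Any route passes through 15 somewhere between 14 and 8. Summing Chebyshev distances along the two legs (14 → 15 → 8) gives a lower bound of 1 + 2 = 3 moves.
A route of 3 moves achieves this: 14 → 15 → 9 → 8.
Since 3 matches the lower bound, it is optimal.

3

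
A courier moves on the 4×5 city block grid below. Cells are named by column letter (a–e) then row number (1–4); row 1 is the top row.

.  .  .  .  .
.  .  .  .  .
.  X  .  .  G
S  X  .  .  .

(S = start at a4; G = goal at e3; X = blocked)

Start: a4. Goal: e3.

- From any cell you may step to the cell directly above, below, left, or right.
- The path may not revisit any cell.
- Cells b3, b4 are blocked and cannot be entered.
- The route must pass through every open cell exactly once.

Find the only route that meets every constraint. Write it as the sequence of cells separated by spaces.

Need to visit all 18 open cells exactly once, starting at a4 and ending at e3.
Cell a3 has only two open neighbours (a2 and a4), so the path must pass straight through it: one of those is the cell it's entered from and the other is where it exits.
Route from a4: up 3 to a1, right 1 to b1, down 1 to b2, right 1 to c2, up 1 to c1, right 2 to e1, down 1 to e2, left 1 to d2, down 1 to d3, left 1 to c3, down 1 to c4, right 2 to e4, up 1 to e3 — 17 moves in all.
Check: all 18 open cells covered.

a4 a3 a2 a1 b1 b2 c2 c1 d1 e1 e2 d2 d3 c3 c4 d4 e4 e3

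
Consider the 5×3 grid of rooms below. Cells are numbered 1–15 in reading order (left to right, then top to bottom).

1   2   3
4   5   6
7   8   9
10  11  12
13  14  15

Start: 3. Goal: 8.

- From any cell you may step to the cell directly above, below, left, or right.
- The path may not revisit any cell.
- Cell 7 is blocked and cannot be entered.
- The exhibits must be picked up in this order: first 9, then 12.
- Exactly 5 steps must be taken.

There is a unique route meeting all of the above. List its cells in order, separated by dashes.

The waypoints must appear in the order 9, 12, with no cell reused.
Route from 3: 3× down (reaching 12), left to 11, up to 8 — 5 moves in all.
Check: order respected (9 at step 2, 12 at step 3); 5 moves as required.

3 - 6 - 9 - 12 - 11 - 8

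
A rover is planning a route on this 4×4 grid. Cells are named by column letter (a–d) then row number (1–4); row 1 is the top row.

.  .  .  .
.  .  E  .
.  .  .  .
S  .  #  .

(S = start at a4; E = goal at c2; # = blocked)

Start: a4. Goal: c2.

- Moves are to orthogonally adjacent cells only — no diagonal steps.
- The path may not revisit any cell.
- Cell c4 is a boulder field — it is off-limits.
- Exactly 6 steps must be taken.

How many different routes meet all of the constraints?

Need simple routes of exactly 6 moves from a4 to c2 (Manhattan distance 4, so 1 moves are spent on a detour and 1 undoing it).
Branch systematically from the start, pruning whenever the remaining move budget drops below the Manhattan distance to c2 or differs from it in parity. Grouping the completions by first move — via a3: 6; via b4: 3 — and summing: 6 + 3 = 9.
That gives 9 routes.

9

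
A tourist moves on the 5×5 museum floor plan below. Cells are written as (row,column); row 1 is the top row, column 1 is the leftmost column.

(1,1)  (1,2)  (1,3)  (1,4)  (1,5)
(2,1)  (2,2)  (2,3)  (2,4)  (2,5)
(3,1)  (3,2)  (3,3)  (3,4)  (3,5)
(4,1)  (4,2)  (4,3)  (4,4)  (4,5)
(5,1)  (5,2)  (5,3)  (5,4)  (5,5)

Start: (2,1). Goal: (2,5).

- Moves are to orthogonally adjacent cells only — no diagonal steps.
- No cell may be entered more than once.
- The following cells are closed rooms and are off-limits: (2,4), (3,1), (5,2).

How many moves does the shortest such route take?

6

The Manhattan distance from (2,1) to (2,5) is |2−2| + |1−5| = 4, so at least 4 moves are needed.
That bound ignores the blocked cells. Measuring each leg by the fewest moves that actually steer around them ((2,1)→(2,5): 6) raises the lower bound to 6.
A route of 6 moves exists: (2,1) → (1,1) → (1,2) → (1,3) → (1,4) → (1,5) → (2,5).
Since 6 matches that lower bound, it is optimal.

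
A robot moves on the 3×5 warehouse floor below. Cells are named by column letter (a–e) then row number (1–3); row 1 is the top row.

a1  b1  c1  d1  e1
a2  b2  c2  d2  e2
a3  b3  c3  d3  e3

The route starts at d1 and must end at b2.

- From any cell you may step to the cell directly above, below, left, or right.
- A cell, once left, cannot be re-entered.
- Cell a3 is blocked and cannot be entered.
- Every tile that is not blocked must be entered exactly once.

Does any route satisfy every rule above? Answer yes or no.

no

Exhausting the options from d1, every branch either dead-ends against blocked cells, would have to re-enter a cell already used, or reaches the goal with a constraint still unmet.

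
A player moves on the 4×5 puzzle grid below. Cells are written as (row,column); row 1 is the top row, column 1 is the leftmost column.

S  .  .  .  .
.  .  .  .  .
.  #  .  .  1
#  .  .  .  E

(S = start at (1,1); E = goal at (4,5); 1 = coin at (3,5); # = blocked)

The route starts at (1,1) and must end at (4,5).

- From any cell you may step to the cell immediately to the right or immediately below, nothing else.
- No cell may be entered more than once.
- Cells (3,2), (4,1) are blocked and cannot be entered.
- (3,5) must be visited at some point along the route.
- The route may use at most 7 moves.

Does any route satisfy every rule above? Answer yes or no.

One route that works: (1,1) → (2,1) → (2,2) → (2,3) → (3,3) → (3,4) → (3,5) → (4,5).

yes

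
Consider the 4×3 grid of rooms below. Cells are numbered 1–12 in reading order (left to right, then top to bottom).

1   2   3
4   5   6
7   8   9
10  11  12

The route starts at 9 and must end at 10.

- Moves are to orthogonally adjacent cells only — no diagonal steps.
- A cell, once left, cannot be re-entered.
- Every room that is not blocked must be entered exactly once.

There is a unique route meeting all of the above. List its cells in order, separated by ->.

Need to visit all 12 open cells exactly once, starting at 9 and ending at 10.
Route from 9: down 1 to 12, left 1 to 11, up 2 to 5, right 1 to 6, up 1 to 3, left 2 to 1, down 3 to 10 — 11 moves in all.
Check: all 12 open cells covered.

9 -> 12 -> 11 -> 8 -> 5 -> 6 -> 3 -> 2 -> 1 -> 4 -> 7 -> 10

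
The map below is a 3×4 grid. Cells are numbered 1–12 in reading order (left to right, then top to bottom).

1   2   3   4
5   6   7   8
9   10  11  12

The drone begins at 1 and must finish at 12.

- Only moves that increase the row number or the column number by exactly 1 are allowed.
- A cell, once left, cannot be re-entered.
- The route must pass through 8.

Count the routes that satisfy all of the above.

A right/down-only route from 1 to 12 makes exactly 2 down-moves and 3 right-moves in some order.
With no other constraints that would be C(5,2) = 10 routes.
Split at 8 and multiply the segment counts: 1→8: 4; 8→12: 1; product = 4.
That gives 4 routes.

4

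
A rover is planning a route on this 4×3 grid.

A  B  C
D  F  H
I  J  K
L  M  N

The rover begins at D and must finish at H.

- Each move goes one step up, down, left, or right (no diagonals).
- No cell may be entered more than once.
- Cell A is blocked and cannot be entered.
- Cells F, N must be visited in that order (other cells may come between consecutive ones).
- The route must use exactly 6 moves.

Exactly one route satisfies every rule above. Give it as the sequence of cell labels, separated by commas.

D, F, J, M, N, K, H

The waypoints must appear in the order F, N, with no cell reused.
Route from D: right to F, 2× down (reaching M), right to N, 2× up (reaching H) — 6 moves in all.
Check: order respected (F at step 1, N at step 4); 6 moves as required.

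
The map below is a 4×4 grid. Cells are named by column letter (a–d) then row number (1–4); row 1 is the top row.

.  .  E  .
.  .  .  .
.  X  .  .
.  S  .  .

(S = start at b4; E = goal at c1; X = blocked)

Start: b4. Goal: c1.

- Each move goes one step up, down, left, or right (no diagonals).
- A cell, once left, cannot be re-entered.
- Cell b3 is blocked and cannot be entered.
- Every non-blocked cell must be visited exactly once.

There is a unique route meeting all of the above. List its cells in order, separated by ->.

Need to visit all 15 open cells exactly once, starting at b4 and ending at c1.
Cell d1 has only two open neighbours (d2 and c1), so the path must pass straight through it: one of those is the cell it's entered from and the other is where it exits.
Route from b4: left to a4, 3× up (reaching a1), right to b1, down to b2, right to c2, 2× down (reaching c4), right to d4, 3× up (reaching d1), left to c1 — 14 moves in all.
Check: all 15 open cells covered.

b4 -> a4 -> a3 -> a2 -> a1 -> b1 -> b2 -> c2 -> c3 -> c4 -> d4 -> d3 -> d2 -> d1 -> c1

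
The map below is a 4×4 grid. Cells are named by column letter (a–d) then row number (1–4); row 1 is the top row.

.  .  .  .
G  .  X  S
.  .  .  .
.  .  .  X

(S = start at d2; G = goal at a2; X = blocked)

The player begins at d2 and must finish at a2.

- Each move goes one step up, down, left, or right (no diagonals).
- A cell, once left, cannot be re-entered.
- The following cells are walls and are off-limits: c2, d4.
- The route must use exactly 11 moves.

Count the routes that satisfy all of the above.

2

Need simple routes of exactly 11 moves from d2 to a2 (Manhattan distance 3, so 4 moves are spent on a detour and 4 undoing it).
Enumerating: d2 d1 c1 b1 b2 b3 c3 c4 b4 a4 a3 a2 | d2 d3 c3 c4 b4 a4 a3 b3 b2 b1 a1 a2.
That gives 2 routes.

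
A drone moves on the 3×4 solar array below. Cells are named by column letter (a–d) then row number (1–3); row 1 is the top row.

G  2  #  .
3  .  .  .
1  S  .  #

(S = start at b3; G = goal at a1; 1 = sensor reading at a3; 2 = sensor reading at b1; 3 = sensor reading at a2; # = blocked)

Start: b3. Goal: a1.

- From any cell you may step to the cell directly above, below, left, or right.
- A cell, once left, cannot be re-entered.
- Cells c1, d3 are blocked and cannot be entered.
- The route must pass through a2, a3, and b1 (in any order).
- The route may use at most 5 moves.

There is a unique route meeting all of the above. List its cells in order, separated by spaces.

b3 a3 a2 b2 b1 a1

The budget equals the shortest possible length, so every move has to be on a shortest route through the required cells.
Route from b3: left 1 to a3, up 1 to a2, right 1 to b2, up 1 to b1, left 1 to a1 — 5 moves in all.
Check: all required cells visited; 5 ≤ 5 moves.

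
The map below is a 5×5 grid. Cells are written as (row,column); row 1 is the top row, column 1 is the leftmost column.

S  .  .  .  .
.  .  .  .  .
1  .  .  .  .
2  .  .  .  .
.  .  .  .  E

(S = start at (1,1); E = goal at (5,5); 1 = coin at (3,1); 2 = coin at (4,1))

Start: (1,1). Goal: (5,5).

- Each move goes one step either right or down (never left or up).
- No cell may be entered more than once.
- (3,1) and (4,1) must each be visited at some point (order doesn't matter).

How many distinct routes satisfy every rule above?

5

A right/down-only route from (1,1) to (5,5) makes exactly 4 down-moves and 4 right-moves in some order.
With no other constraints that would be C(8,4) = 70 routes.
A monotone route can only reach the required cells in the order (3,1), (4,1), so split there and multiply the segment counts: (1,1)→(3,1): 1; (3,1)→(4,1): 1; (4,1)→(5,5): 5; product = 5.
That gives 5 routes.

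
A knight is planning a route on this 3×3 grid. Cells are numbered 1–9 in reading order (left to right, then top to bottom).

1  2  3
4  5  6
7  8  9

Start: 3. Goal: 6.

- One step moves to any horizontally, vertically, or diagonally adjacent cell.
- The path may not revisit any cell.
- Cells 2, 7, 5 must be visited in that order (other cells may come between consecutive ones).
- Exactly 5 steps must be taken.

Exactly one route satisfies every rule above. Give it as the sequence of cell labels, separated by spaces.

The waypoints must appear in the order 2, 7, 5, with no cell reused.
Route from 3: left to 2, down-left to 4, down to 7, up-right to 5, right to 6 — 5 moves in all.
Check: order respected (2 at step 1, 7 at step 3, 5 at step 4); 5 moves as required.

3 2 4 7 5 6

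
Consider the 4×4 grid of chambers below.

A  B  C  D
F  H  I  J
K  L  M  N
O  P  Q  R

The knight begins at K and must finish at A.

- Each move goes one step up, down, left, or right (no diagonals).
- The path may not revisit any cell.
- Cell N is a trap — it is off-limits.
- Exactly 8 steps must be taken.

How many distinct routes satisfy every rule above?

Need simple routes of exactly 8 moves from K to A (Manhattan distance 2, so 3 moves are spent on a detour and 3 undoing it).
Branch systematically from the start, pruning whenever the remaining move budget drops below the Manhattan distance to A or differs from it in parity. Grouping the completions by first move — via F: 2; via O: 9; via L: 6 — and summing: 2 + 9 + 6 = 17.
That gives 17 routes.

17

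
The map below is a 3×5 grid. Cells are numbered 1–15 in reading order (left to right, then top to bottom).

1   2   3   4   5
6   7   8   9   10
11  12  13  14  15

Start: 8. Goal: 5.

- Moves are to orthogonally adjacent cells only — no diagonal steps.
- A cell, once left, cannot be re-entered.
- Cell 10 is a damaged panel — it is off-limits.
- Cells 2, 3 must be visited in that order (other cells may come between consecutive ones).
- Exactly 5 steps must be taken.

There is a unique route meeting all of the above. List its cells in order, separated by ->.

The waypoints must appear in the order 2, 3, with no cell reused.
Route from 8: left 1 to 7, up 1 to 2, right 3 to 5 — 5 moves in all.
Check: order respected (2 at step 2, 3 at step 3); 5 moves as required.

8 -> 7 -> 2 -> 3 -> 4 -> 5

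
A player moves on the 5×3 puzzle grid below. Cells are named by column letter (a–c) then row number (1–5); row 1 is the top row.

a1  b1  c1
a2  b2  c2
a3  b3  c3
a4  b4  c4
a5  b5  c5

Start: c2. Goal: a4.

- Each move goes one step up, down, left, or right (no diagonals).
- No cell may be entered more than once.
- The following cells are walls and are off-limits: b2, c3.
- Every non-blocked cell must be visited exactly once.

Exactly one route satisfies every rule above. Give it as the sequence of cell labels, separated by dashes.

Need to visit all 13 open cells exactly once, starting at c2 and ending at a4.
Route from c2: up 1 to c1, left 2 to a1, down 2 to a3, right 1 to b3, down 1 to b4, right 1 to c4, down 1 to c5, left 2 to a5, up 1 to a4 — 12 moves in all.
Check: all 13 open cells covered.

c2 - c1 - b1 - a1 - a2 - a3 - b3 - b4 - c4 - c5 - b5 - a5 - a4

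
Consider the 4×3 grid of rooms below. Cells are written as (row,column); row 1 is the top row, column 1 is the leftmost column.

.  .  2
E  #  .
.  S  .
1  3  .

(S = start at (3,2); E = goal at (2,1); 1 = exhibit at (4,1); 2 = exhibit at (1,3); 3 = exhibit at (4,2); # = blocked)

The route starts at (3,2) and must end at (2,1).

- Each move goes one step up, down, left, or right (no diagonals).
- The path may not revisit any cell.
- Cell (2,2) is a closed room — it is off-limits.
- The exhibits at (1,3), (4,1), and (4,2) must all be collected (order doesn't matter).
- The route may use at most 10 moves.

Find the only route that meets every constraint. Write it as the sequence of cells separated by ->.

(3,2) -> (3,1) -> (4,1) -> (4,2) -> (4,3) -> (3,3) -> (2,3) -> (1,3) -> (1,2) -> (1,1) -> (2,1)

Any route must reach (1,3), (4,1), and (4,2) and still end at (2,1) within 10 moves, so the order of the required stops is forced.
Route from (3,2): left 1 to (3,1), down 1 to (4,1), right 2 to (4,3), up 3 to (1,3), left 2 to (1,1), down 1 to (2,1) — 10 moves in all.
Check: all required cells visited; 10 ≤ 10 moves.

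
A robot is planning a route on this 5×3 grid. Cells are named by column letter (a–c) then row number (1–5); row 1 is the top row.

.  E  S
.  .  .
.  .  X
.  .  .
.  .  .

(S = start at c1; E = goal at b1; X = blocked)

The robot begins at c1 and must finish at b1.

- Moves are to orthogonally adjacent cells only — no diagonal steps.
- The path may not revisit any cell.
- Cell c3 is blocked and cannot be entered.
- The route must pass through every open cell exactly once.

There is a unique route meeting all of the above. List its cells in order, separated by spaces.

c1 c2 b2 b3 b4 c4 c5 b5 a5 a4 a3 a2 a1 b1

Need to visit all 14 open cells exactly once, starting at c1 and ending at b1.
Route from c1: down 1 to c2, left 1 to b2, down 2 to b4, right 1 to c4, down 1 to c5, left 2 to a5, up 4 to a1, right 1 to b1 — 13 moves in all.
Check: all 14 open cells covered.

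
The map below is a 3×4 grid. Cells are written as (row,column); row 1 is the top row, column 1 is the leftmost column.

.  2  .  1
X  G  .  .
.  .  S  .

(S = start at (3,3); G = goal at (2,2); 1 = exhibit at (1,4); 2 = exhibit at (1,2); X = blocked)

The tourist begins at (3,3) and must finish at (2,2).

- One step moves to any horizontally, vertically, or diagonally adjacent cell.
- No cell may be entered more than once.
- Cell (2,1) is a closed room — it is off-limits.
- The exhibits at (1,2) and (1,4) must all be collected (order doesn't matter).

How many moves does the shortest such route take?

Any route passes through (1,2) and (1,4) in some order between (3,3) and (2,2). Summing Chebyshev distances along each leg and taking the cheapest ordering ((3,3) → (1,4) → (1,2) → (2,2)) gives a lower bound of 2 + 2 + 1 = 5 moves.
A route of 5 moves achieves this: (3,3) → (2,3) → (1,4) → (1,3) → (1,2) → (2,2).
Since 5 matches the lower bound, it is optimal.

5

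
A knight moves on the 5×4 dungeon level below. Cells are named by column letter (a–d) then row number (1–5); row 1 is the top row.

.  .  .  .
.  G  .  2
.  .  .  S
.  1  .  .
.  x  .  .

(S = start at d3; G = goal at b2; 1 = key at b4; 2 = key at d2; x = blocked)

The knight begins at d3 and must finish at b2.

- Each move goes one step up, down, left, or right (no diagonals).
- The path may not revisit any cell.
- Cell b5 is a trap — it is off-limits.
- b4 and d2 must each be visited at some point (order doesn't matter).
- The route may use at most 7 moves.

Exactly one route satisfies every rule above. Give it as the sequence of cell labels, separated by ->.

d3 -> d2 -> c2 -> c3 -> c4 -> b4 -> b3 -> b2

The budget equals the shortest possible length, so every move has to be on a shortest route through the required cells.
Route from d3: up to d2, left to c2, 2× down (reaching c4), left to b4, 2× up (reaching b2) — 7 moves in all.
Check: all required cells visited; 7 ≤ 7 moves.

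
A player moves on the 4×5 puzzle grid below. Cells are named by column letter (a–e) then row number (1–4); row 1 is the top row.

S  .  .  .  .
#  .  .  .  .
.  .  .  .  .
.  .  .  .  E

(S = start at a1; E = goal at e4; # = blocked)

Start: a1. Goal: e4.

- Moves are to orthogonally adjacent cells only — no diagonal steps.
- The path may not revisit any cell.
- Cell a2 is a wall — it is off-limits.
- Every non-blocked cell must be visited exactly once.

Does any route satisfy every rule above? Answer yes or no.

Colour the cells like a checkerboard: each orthogonal step flips colour, so a Hamiltonian route alternates colours. Here there are 10 cells of one colour and 9 of the other, with start on the opposite colour to the goal — the counts and endpoints can't be arranged into an alternating sequence of length 19, so no Hamiltonian route exists.

no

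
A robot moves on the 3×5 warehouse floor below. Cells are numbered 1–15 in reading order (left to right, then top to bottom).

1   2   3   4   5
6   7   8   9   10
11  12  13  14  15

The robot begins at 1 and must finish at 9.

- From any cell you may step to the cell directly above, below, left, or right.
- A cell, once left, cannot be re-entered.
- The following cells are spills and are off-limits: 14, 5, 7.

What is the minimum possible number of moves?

The Manhattan distance from 1 to 9 is |1−2| + |1−4| = 4, so at least 4 moves are needed.
A route of 4 moves achieves this: 1 → 2 → 3 → 8 → 9.
Since 4 matches the lower bound, it is optimal.

4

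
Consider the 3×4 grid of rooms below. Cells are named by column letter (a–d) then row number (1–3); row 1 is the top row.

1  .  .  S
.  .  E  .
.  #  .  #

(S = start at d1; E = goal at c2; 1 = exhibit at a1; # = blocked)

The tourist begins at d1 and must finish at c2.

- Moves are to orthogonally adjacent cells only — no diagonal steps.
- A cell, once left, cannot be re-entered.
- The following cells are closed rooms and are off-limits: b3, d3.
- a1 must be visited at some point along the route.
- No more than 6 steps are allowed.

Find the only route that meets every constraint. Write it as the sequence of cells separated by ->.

d1 -> c1 -> b1 -> a1 -> a2 -> b2 -> c2

The budget equals the shortest possible length, so every move has to be on a shortest route through the required cells.
Route from d1: 3× left (reaching a1), down to a2, 2× right (reaching c2) — 6 moves in all.
Check: all required cells visited; 6 ≤ 6 moves.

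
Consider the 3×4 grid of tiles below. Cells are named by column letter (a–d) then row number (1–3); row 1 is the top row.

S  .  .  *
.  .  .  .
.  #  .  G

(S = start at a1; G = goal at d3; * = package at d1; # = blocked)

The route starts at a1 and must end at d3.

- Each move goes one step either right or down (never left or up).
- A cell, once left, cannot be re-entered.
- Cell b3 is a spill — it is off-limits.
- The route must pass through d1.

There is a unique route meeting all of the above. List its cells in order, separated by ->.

a1 -> b1 -> c1 -> d1 -> d2 -> d3

Moves only go right or down, so the column and row indices never decrease.
Route from a1: 3× right (reaching d1), 2× down (reaching d3) — 5 moves in all.
Check: all required cells visited.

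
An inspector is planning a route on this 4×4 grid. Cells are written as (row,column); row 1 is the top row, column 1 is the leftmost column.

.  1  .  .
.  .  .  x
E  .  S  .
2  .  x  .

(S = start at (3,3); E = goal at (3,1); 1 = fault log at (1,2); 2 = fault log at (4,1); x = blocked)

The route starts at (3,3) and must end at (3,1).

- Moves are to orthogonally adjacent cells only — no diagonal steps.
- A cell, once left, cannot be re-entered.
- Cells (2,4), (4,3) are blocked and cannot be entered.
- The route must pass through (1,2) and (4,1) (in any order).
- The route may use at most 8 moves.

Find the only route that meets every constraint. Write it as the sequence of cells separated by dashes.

The 8-move cap with required stops at (1,2), (4,1) leaves no slack for detours.
Route from (3,3): 2× up (reaching (1,3)), left to (1,2), 3× down (reaching (4,2)), left to (4,1), up to (3,1) — 8 moves in all.
Check: all required cells visited; 8 ≤ 8 moves.

(3,3) - (2,3) - (1,3) - (1,2) - (2,2) - (3,2) - (4,2) - (4,1) - (3,1)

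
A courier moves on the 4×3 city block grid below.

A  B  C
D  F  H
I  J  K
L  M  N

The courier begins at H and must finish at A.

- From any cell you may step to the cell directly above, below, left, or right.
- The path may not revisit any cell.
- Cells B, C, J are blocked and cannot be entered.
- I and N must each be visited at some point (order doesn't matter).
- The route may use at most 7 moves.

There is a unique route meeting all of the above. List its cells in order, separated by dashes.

The 7-move cap with required stops at I, N leaves no slack for detours.
Route from H: 2× down (reaching N), 2× left (reaching L), 3× up (reaching A) — 7 moves in all.
Check: all required cells visited; 7 ≤ 7 moves.

H - K - N - M - L - I - D - A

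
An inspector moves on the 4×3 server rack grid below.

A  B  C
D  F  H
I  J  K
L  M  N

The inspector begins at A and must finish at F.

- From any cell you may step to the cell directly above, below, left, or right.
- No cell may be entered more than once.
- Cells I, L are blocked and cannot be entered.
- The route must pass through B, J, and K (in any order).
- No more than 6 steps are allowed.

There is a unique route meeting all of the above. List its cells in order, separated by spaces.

A B C H K J F

The 6-move cap with required stops at B, J, K leaves no slack for detours.
Route from A: right 2 to C, down 2 to K, left 1 to J, up 1 to F — 6 moves in all.
Check: all required cells visited; 6 ≤ 6 moves.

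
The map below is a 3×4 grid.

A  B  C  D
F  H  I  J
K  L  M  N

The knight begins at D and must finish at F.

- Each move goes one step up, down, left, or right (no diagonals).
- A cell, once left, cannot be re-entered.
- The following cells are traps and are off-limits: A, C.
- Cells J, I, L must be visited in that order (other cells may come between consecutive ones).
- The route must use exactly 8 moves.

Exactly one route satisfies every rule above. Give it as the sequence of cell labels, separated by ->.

The waypoints must appear in the order J, I, L, with no cell reused.
Route from D: down 2 to N, left 1 to M, up 1 to I, left 1 to H, down 1 to L, left 1 to K, up 1 to F — 8 moves in all.
Check: order respected (J at step 1, I at step 4, L at step 6); 8 moves as required.

D -> J -> N -> M -> I -> H -> L -> K -> F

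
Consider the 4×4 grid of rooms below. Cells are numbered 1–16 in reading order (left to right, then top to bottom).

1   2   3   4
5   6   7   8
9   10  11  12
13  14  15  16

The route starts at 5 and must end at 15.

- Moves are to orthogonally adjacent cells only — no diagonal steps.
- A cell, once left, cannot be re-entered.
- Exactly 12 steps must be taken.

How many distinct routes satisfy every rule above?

Need simple routes of exactly 12 moves from 5 to 15 (Manhattan distance 4, so 4 moves are spent on a detour and 4 undoing it).
Branch systematically from the start, pruning whenever the remaining move budget drops below the Manhattan distance to 15 or differs from it in parity. Grouping the completions by first move — via 1: 9; via 9: 11; via 6: 4 — and summing: 9 + 11 + 4 = 24.
That gives 24 routes.

24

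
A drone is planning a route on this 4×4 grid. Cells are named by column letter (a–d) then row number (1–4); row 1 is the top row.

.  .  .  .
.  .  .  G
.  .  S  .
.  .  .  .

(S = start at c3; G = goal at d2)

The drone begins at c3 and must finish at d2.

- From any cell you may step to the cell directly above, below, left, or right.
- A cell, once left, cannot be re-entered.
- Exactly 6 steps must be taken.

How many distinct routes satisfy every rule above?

7

Need simple routes of exactly 6 moves from c3 to d2 (Manhattan distance 2, so 2 moves are spent on a detour and 2 undoing it).
Enumerating: c3 c2 b2 b1 c1 d1 d2 | c3 c4 b4 b3 b2 c2 d2 | c3 b3 b2 b1 c1 c2 d2 | c3 b3 b2 b1 c1 d1 d2 | c3 b3 b2 c2 c1 d1 d2 | c3 b3 b4 c4 d4 d3 d2 | c3 b3 a3 a2 b2 c2 d2.
That gives 7 routes.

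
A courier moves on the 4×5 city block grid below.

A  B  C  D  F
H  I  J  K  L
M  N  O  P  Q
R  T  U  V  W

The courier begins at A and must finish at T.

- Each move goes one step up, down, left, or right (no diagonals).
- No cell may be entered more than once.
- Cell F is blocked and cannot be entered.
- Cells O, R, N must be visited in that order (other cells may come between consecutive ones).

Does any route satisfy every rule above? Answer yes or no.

no

Ignoring the required order, 85 revisit-free routes from A to T pass through all of O, R, and N; the waypoint orders that occur are O → N → R (85) — never O → R → N.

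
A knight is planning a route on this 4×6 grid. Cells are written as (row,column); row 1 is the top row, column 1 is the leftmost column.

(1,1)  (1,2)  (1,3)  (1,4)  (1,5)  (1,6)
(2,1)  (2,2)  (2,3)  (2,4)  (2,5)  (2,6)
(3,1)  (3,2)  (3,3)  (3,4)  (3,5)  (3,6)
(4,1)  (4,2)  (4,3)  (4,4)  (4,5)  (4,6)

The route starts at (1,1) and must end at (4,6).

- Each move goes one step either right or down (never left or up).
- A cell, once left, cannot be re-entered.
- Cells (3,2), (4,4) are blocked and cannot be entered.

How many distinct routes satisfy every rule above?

30

A right/down-only route from (1,1) to (4,6) makes exactly 3 down-moves and 5 right-moves in some order.
With no other constraints that would be C(8,3) = 56 routes.
Subtract routes through each blocked cell (inclusion–exclusion for overlaps): − through (3,2): 15 − through (4,4): 20 + through (3,2)&(4,4): 9 → 30.
That gives 30 routes.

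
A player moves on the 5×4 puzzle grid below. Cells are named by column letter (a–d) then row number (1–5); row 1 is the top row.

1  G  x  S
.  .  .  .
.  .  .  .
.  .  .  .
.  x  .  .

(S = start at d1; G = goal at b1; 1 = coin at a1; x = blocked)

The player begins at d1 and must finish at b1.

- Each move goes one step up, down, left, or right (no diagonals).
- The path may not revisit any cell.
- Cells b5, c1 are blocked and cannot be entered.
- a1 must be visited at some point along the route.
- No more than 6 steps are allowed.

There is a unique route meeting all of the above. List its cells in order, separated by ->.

The budget equals the shortest possible length, so every move has to be on a shortest route through the required cells.
Route from d1: down to d2, 3× left (reaching a2), up to a1, right to b1 — 6 moves in all.
Check: all required cells visited; 6 ≤ 6 moves.

d1 -> d2 -> c2 -> b2 -> a2 -> a1 -> b1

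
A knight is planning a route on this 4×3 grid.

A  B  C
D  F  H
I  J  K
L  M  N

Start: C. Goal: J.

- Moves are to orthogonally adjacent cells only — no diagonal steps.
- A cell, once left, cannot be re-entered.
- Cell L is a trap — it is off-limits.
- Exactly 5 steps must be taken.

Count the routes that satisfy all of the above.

6

Need simple routes of exactly 5 moves from C to J (Manhattan distance 3, so 1 moves are spent on a detour and 1 undoing it).
Enumerating: C H K N M J | C H F D I J | C B F D I J | C B F H K J | C B A D I J | C B A D F J.
That gives 6 routes.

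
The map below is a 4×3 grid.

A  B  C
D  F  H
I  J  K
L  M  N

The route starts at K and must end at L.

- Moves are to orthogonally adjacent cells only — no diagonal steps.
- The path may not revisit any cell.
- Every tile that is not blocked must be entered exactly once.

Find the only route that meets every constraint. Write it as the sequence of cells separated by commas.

K, N, M, J, F, H, C, B, A, D, I, L

Need to visit all 12 open cells exactly once, starting at K and ending at L.
Cell A has only two open neighbours (D and B), so the path must pass straight through it: one of those is the cell it's entered from and the other is where it exits.
Route from K: down 1 to N, left 1 to M, up 2 to F, right 1 to H, up 1 to C, left 2 to A, down 3 to L — 11 moves in all.
Check: all 12 open cells covered.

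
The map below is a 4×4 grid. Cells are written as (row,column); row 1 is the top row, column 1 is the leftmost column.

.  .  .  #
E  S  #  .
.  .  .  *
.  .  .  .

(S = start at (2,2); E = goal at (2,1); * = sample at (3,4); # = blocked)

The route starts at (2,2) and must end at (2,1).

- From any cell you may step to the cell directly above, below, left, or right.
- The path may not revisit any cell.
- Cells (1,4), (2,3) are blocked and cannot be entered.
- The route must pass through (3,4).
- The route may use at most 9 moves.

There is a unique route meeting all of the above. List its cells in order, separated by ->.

The 9-move cap with required stops at (3,4) leaves no slack for detours.
Route from (2,2): down 1 to (3,2), right 2 to (3,4), down 1 to (4,4), left 3 to (4,1), up 2 to (2,1) — 9 moves in all.
Check: all required cells visited; 9 ≤ 9 moves.

(2,2) -> (3,2) -> (3,3) -> (3,4) -> (4,4) -> (4,3) -> (4,2) -> (4,1) -> (3,1) -> (2,1)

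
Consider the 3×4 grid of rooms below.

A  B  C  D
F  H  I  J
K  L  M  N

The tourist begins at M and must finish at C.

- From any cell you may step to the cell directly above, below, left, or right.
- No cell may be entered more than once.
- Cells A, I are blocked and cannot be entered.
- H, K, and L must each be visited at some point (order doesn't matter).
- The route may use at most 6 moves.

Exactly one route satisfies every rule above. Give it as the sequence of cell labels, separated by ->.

M -> L -> K -> F -> H -> B -> C

Any route must reach H, K, and L and still end at C within 6 moves, so the order of the required stops is forced.
Route from M: left 2 to K, up 1 to F, right 1 to H, up 1 to B, right 1 to C — 6 moves in all.
Check: all required cells visited; 6 ≤ 6 moves.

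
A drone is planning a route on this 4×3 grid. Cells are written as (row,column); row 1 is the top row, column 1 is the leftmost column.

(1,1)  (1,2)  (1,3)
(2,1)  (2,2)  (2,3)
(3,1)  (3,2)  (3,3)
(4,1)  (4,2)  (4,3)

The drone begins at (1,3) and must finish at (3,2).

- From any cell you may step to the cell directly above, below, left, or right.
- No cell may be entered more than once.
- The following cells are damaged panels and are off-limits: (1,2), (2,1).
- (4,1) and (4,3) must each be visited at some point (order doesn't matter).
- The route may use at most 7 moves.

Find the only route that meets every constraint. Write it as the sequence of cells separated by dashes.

(1,3) - (2,3) - (3,3) - (4,3) - (4,2) - (4,1) - (3,1) - (3,2)

The budget equals the shortest possible length, so every move has to be on a shortest route through the required cells.
Route from (1,3): 3× down (reaching (4,3)), 2× left (reaching (4,1)), up to (3,1), right to (3,2) — 7 moves in all.
Check: all required cells visited; 7 ≤ 7 moves.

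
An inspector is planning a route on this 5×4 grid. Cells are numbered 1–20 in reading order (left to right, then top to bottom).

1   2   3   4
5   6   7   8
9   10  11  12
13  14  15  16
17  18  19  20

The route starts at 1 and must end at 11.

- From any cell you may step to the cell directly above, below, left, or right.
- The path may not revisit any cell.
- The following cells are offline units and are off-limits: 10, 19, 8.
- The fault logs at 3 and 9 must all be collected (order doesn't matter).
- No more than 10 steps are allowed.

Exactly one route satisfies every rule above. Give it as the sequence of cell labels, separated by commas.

1, 2, 3, 7, 6, 5, 9, 13, 14, 15, 11

Any route must reach 3 and 9 and still end at 11 within 10 moves, so the order of the required stops is forced.
Route from 1: 2× right (reaching 3), down to 7, 2× left (reaching 5), 2× down (reaching 13), 2× right (reaching 15), up to 11 — 10 moves in all.
Check: all required cells visited; 10 ≤ 10 moves.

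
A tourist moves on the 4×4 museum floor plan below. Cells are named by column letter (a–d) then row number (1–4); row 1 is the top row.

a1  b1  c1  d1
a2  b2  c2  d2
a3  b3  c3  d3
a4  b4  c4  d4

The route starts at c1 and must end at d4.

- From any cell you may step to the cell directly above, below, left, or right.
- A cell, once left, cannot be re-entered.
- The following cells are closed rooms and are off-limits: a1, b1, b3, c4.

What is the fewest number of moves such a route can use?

The Manhattan distance from c1 to d4 is |1−4| + |3−4| = 4, so at least 4 moves are needed.
A route of 4 moves achieves this: c1 → c2 → c3 → d3 → d4.
Since 4 matches the lower bound, it is optimal.

4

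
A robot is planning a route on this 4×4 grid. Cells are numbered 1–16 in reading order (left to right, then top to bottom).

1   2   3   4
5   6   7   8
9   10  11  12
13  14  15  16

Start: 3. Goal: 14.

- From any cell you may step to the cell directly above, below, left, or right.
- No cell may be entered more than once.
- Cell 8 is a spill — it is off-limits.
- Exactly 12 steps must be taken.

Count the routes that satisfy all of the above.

2

Need simple routes of exactly 12 moves from 3 to 14 (Manhattan distance 4, so 4 moves are spent on a detour and 4 undoing it).
Enumerating: 3 7 6 2 1 5 9 10 11 12 16 15 14 | 3 2 1 5 9 10 6 7 11 12 16 15 14.
That gives 2 routes.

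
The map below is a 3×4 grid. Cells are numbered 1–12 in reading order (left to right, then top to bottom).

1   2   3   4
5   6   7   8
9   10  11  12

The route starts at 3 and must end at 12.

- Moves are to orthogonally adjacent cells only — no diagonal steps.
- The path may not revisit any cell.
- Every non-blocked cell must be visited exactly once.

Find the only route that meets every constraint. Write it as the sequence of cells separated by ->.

3 -> 4 -> 8 -> 7 -> 6 -> 2 -> 1 -> 5 -> 9 -> 10 -> 11 -> 12

Need to visit all 12 open cells exactly once, starting at 3 and ending at 12.
Route from 3: right 1 to 4, down 1 to 8, left 2 to 6, up 1 to 2, left 1 to 1, down 2 to 9, right 3 to 12 — 11 moves in all.
Check: all 12 open cells covered.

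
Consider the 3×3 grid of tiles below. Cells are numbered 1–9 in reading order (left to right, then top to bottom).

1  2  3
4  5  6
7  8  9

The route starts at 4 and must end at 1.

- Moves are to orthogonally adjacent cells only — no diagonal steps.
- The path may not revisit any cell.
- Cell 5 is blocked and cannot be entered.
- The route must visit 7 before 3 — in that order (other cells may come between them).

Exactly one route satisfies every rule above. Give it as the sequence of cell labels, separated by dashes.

The waypoints must appear in the order 7, 3, with no cell reused.
Route from 4: down 1 to 7, right 2 to 9, up 2 to 3, left 2 to 1 — 7 moves in all.
Check: order respected (7 at step 1, 3 at step 5).

4 - 7 - 8 - 9 - 6 - 3 - 2 - 1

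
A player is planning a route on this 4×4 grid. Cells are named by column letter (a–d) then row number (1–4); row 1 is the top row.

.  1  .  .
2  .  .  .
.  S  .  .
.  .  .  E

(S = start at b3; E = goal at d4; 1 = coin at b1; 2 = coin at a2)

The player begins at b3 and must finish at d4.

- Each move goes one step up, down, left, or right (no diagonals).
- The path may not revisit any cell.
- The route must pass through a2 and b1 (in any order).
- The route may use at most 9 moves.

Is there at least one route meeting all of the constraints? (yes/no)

One route that works: b3 → b2 → b1 → a1 → a2 → a3 → a4 → b4 → c4 → d4.

yes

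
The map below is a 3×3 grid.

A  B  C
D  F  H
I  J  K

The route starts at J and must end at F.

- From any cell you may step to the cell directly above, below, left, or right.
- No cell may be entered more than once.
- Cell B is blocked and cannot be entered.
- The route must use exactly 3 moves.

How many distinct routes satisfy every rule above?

Need simple routes of exactly 3 moves from J to F (Manhattan distance 1, so 1 moves are spent on a detour and 1 undoing it).
Enumerating: J I D F | J K H F.
That gives 2 routes.

2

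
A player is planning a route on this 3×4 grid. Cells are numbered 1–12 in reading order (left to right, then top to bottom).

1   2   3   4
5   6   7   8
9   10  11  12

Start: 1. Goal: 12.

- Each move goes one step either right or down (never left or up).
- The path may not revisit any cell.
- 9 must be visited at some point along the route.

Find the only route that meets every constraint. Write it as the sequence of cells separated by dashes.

Moves only go right or down, so the column and row indices never decrease.
Route from 1: down 2 to 9, right 3 to 12 — 5 moves in all.
Check: all required cells visited.

1 - 5 - 9 - 10 - 11 - 12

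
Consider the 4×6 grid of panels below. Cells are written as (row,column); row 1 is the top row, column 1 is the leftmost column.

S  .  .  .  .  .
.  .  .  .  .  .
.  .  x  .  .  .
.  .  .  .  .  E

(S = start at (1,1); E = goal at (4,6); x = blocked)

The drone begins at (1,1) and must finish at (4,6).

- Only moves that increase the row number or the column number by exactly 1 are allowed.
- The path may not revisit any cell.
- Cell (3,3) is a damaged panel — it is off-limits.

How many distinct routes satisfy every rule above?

A right/down-only route from (1,1) to (4,6) makes exactly 3 down-moves and 5 right-moves in some order.
With no other constraints that would be C(8,3) = 56 routes.
Subtract routes through each blocked cell (inclusion–exclusion for overlaps): − through (3,3): 24 → 32.
That gives 32 routes.

32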